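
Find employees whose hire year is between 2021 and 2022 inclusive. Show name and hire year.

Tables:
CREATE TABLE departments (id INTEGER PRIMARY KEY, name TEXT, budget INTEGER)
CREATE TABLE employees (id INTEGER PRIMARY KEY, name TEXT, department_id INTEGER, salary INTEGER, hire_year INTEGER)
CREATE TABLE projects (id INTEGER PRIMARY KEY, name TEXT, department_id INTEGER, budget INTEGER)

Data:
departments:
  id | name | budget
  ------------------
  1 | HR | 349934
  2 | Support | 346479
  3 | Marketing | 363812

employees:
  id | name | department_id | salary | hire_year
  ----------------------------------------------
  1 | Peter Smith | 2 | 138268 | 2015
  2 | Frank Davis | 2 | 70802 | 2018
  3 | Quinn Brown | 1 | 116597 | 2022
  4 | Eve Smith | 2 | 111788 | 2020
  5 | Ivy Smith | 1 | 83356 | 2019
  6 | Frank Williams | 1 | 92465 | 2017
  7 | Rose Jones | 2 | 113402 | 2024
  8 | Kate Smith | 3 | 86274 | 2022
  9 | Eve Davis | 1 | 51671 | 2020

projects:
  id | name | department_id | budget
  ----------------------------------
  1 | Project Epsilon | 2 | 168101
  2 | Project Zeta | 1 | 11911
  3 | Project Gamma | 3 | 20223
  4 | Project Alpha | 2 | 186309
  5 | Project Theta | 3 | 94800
SELECT name, hire_year FROM employees WHERE hire_year BETWEEN 2021 AND 2022

Execution result:
name | hire_year
Quinn Brown | 2022
Kate Smith | 2022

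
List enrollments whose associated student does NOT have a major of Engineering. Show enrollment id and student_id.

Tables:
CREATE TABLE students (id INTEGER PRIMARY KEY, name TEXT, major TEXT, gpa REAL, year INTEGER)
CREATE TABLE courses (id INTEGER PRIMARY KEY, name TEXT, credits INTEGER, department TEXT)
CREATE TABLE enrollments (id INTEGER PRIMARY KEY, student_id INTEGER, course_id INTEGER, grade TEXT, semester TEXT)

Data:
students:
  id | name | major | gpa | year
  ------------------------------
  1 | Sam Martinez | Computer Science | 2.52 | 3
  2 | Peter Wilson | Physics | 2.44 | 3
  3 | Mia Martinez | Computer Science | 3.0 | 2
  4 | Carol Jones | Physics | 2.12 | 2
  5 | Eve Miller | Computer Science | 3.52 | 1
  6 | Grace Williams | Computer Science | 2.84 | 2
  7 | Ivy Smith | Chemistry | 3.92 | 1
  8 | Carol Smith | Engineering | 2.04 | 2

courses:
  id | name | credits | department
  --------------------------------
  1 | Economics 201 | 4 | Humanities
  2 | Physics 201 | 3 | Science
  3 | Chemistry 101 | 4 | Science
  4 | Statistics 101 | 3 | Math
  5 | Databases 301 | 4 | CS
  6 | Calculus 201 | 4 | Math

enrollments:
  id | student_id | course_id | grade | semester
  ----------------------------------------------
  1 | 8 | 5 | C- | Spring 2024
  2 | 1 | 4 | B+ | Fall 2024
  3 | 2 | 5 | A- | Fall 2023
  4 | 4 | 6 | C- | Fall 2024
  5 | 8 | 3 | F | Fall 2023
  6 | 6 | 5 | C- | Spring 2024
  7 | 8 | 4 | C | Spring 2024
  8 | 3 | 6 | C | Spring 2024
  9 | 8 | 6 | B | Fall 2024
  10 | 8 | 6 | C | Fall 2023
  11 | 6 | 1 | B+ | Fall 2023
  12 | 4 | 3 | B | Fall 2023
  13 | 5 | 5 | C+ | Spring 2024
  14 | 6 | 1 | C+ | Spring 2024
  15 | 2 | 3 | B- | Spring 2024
SELECT id, student_id FROM enrollments WHERE student_id NOT IN (SELECT id FROM students WHERE major = 'Engineering')

Execution result:
id | student_id
2 | 1
3 | 2
4 | 4
6 | 6
8 | 3
11 | 6
12 | 4
13 | 5
14 | 6
15 | 2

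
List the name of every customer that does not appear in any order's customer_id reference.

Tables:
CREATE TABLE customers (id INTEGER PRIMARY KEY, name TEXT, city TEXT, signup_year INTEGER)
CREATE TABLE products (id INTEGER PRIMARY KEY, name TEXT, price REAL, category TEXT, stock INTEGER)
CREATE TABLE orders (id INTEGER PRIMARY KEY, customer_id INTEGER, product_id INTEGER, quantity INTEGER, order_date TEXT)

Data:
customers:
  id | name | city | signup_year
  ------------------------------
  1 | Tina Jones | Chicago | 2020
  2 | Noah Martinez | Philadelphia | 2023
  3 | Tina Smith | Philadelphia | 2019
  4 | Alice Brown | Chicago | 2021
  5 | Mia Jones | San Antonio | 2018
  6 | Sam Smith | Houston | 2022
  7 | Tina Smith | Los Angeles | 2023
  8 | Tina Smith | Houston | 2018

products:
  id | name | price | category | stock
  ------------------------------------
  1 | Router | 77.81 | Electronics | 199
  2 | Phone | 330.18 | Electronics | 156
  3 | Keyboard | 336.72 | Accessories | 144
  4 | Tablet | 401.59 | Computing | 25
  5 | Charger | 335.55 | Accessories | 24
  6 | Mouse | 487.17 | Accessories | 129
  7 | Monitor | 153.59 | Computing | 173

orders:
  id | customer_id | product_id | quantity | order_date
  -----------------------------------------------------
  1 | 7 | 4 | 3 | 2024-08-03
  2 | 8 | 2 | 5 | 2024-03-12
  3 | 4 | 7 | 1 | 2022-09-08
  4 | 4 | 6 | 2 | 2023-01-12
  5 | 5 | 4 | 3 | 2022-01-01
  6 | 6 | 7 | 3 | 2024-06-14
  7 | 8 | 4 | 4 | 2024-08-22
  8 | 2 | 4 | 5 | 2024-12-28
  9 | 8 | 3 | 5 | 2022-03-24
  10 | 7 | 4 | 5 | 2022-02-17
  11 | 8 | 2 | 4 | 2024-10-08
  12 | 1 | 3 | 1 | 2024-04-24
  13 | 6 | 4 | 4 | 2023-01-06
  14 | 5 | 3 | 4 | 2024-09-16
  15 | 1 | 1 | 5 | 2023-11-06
SELECT p.name FROM customers p LEFT JOIN orders c ON c.customer_id = p.id WHERE c.id IS NULL

Execution result:
Tina Smith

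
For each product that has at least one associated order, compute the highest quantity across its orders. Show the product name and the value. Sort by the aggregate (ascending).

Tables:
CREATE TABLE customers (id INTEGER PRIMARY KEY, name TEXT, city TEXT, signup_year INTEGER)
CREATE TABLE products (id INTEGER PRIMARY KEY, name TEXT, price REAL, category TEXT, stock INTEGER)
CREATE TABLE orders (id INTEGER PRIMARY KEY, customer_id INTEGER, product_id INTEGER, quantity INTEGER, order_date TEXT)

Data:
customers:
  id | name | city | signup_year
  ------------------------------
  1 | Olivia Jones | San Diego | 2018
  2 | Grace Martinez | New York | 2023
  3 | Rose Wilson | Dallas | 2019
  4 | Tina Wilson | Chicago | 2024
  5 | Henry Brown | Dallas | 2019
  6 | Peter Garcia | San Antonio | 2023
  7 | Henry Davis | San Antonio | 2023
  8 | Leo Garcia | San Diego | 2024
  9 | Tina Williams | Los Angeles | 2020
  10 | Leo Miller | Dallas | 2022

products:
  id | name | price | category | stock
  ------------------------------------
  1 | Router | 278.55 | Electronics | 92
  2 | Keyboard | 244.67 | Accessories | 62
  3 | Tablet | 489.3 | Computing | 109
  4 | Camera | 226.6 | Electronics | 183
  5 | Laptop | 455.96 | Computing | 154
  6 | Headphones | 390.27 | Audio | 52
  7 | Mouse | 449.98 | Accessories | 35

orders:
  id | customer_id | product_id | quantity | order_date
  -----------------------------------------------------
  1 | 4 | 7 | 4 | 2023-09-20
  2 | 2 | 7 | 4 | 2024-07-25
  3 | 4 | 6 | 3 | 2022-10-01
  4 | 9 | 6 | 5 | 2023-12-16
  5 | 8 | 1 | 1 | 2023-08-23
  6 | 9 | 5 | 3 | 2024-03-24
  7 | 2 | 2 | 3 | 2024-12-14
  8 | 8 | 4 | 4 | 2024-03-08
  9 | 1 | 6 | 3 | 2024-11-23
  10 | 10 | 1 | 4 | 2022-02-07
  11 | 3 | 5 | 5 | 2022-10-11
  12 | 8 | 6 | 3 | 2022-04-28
SELECT p.name, MAX(c.quantity) AS max_quantity FROM orders c JOIN products p ON c.product_id = p.id GROUP BY p.id, p.name ORDER BY max_quantity ASC

Execution result:
name | max_quantity
Keyboard | 3
Router | 4
Camera | 4
Mouse | 4
Laptop | 5
Headphones | 5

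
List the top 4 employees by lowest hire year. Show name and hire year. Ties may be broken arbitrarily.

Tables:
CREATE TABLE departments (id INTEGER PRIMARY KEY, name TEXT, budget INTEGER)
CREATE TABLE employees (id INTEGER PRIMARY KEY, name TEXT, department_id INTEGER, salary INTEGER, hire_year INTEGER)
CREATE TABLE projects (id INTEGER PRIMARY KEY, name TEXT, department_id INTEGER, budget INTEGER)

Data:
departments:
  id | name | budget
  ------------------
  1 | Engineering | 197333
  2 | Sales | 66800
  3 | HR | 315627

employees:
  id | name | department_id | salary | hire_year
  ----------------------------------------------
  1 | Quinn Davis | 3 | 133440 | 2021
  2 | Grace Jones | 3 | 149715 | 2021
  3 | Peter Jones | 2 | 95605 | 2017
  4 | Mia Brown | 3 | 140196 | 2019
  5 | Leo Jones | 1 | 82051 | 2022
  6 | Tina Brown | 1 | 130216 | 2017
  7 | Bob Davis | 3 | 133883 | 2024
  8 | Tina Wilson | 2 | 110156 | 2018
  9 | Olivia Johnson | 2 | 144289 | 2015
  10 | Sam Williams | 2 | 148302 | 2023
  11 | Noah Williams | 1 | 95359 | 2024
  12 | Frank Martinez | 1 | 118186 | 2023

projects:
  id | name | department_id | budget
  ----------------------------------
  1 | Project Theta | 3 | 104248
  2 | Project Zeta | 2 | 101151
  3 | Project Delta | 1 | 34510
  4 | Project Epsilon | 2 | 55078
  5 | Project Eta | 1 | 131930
SELECT name, hire_year FROM employees ORDER BY hire_year ASC LIMIT 4

Execution result:
name | hire_year
Olivia Johnson | 2015
Peter Jones | 2017
Tina Brown | 2017
Tina Wilson | 2018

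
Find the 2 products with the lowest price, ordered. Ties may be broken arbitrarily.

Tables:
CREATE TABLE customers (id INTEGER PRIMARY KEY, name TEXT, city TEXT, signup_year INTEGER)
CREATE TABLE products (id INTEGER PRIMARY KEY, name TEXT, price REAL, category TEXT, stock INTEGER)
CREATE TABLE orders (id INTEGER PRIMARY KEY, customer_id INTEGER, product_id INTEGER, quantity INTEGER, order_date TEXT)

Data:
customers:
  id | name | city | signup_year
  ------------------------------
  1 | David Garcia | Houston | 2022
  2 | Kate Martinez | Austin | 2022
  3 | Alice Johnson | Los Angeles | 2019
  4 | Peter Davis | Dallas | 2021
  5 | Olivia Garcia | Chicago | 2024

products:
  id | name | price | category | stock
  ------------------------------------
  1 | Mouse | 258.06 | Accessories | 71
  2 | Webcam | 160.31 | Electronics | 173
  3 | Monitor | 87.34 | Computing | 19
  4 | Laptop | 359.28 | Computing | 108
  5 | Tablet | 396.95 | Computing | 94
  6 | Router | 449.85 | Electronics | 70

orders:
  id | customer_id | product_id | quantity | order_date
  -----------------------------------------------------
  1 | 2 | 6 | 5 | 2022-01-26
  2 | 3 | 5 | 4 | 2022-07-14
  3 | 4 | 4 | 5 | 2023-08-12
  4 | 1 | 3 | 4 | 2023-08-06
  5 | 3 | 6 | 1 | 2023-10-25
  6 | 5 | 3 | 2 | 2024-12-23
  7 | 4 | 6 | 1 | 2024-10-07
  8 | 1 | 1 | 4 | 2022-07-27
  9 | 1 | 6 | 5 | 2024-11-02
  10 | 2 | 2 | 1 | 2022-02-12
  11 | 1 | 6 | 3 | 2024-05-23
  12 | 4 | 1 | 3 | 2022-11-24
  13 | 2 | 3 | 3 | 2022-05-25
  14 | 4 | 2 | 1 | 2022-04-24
SELECT name, price FROM products ORDER BY price ASC LIMIT 2

Execution result:
name | price
Monitor | 87.34
Webcam | 160.31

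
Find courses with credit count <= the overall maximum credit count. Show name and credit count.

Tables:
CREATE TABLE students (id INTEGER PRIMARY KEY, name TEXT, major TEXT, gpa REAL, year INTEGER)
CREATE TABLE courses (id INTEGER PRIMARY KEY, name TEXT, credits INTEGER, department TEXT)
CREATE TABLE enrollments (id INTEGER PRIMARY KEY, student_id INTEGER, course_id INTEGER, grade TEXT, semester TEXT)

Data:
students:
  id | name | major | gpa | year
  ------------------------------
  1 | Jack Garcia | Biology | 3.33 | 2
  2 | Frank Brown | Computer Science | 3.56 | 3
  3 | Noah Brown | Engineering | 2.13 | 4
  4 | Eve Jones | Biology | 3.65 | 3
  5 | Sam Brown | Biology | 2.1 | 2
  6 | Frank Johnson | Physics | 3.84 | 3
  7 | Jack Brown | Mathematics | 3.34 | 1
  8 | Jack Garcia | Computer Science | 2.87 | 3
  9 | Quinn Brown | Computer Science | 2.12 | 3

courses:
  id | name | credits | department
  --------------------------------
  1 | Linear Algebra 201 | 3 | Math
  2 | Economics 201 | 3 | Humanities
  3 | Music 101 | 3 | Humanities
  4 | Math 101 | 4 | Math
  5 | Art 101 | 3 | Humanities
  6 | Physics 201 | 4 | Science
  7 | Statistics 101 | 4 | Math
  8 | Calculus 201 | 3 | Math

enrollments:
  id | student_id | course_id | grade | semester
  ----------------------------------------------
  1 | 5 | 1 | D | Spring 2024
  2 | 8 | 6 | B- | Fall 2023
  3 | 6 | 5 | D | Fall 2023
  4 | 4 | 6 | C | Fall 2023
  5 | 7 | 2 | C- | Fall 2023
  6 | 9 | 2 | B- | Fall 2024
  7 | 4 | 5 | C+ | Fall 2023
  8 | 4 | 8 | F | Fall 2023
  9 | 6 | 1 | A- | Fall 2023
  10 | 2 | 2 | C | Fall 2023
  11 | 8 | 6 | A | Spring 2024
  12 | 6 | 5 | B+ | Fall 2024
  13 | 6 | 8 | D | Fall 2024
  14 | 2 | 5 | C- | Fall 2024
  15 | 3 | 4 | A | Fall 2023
SELECT name, credits FROM courses WHERE credits <= (SELECT MAX(credits) FROM courses)

Execution result:
name | credits
Linear Algebra 201 | 3
Economics 201 | 3
Music 101 | 3
Math 101 | 4
Art 101 | 3
Physics 201 | 4
Statistics 101 | 4
Calculus 201 | 3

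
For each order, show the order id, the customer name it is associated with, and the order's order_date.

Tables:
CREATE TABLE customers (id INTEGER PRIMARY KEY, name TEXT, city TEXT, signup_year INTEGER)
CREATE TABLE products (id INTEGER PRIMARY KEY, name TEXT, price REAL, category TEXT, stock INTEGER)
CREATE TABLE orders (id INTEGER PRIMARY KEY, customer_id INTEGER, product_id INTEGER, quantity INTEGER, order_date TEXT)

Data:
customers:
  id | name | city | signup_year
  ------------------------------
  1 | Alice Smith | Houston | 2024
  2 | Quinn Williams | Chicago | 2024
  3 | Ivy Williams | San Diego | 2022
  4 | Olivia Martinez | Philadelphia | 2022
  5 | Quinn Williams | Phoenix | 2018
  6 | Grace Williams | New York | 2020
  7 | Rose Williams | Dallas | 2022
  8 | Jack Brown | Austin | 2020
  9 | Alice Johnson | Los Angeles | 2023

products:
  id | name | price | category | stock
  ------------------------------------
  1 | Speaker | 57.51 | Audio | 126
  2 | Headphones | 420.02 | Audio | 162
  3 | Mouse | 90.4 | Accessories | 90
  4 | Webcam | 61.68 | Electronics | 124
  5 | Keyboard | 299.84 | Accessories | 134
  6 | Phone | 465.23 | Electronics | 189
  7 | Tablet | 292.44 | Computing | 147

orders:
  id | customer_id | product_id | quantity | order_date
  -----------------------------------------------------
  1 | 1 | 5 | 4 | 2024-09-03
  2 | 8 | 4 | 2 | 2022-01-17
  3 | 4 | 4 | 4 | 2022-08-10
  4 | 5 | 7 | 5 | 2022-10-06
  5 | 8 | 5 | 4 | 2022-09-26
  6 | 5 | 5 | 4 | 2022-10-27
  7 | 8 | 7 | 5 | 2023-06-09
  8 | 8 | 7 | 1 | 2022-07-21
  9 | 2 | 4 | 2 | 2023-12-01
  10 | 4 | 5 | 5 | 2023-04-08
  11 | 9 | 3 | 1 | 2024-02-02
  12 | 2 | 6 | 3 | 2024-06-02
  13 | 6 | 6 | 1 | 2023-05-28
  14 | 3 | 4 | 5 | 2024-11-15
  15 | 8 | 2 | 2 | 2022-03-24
SELECT c.id, p.name AS customer, c.order_date FROM orders c JOIN customers p ON c.customer_id = p.id

Execution result:
id | customer | order_date
1 | Alice Smith | 2024-09-03
2 | Jack Brown | 2022-01-17
3 | Olivia Martinez | 2022-08-10
4 | Quinn Williams | 2022-10-06
5 | Jack Brown | 2022-09-26
6 | Quinn Williams | 2022-10-27
7 | Jack Brown | 2023-06-09
8 | Jack Brown | 2022-07-21
9 | Quinn Williams | 2023-12-01
10 | Olivia Martinez | 2023-04-08
11 | Alice Johnson | 2024-02-02
12 | Quinn Williams | 2024-06-02
13 | Grace Williams | 2023-05-28
14 | Ivy Williams | 2024-11-15
15 | Jack Brown | 2022-03-24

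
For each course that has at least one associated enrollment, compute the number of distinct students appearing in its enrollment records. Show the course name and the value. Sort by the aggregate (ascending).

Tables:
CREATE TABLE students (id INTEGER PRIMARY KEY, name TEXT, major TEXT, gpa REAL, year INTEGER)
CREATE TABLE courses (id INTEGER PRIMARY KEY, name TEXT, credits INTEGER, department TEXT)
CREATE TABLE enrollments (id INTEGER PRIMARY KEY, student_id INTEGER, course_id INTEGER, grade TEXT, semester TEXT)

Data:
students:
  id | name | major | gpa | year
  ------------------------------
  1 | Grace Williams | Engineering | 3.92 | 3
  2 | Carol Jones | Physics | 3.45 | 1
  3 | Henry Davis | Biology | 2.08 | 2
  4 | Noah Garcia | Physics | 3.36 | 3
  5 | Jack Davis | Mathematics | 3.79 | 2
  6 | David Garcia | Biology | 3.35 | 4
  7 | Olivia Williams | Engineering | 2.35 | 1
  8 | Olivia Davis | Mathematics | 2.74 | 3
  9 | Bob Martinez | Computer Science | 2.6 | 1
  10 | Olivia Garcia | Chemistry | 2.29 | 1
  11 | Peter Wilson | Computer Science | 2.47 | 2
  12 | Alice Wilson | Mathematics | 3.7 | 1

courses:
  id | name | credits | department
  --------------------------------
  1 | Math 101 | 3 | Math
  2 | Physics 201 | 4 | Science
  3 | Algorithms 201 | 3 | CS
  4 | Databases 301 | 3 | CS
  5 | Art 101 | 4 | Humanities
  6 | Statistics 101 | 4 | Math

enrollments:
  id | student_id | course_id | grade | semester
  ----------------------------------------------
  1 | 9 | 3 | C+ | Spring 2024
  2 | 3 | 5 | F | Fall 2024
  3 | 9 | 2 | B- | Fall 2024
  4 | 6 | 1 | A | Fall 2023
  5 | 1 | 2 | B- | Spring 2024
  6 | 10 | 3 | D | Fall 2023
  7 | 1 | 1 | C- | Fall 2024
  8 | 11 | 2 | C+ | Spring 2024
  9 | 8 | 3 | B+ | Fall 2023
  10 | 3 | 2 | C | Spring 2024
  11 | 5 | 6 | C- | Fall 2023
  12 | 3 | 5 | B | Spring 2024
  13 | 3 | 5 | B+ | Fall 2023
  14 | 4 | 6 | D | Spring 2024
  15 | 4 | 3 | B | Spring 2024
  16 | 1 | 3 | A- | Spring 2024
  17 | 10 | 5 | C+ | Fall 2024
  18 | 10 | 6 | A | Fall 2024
SELECT p.name, COUNT(DISTINCT c.student_id) AS distinct_student_count FROM enrollments c JOIN courses p ON c.course_id = p.id GROUP BY p.id, p.name ORDER BY distinct_student_count ASC

Execution result:
name | distinct_student_count
Math 101 | 2
Art 101 | 2
Statistics 101 | 3
Physics 201 | 4
Algorithms 201 | 5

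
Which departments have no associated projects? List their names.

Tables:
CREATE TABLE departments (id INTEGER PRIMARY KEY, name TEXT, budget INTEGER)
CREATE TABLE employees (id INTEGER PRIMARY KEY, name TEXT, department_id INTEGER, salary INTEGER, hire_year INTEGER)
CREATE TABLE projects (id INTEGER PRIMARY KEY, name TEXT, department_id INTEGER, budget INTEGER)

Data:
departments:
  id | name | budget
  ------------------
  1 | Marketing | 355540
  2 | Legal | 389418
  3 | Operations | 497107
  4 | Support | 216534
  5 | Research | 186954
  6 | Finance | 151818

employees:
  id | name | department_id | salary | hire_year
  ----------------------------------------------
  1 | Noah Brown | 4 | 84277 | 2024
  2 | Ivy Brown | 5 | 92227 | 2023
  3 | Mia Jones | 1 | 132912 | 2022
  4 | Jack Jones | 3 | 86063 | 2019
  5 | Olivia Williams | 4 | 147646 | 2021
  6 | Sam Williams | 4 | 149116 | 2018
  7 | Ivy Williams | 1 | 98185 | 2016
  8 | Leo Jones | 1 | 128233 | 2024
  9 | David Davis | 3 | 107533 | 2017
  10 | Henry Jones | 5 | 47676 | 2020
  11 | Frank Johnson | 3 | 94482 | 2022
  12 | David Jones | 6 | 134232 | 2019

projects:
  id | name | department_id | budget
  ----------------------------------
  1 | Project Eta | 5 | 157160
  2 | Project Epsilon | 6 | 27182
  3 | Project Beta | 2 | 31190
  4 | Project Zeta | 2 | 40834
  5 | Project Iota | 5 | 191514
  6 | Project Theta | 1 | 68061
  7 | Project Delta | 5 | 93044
SELECT p.name FROM departments p LEFT JOIN projects c ON c.department_id = p.id WHERE c.id IS NULL

Execution result:
name
Operations
Support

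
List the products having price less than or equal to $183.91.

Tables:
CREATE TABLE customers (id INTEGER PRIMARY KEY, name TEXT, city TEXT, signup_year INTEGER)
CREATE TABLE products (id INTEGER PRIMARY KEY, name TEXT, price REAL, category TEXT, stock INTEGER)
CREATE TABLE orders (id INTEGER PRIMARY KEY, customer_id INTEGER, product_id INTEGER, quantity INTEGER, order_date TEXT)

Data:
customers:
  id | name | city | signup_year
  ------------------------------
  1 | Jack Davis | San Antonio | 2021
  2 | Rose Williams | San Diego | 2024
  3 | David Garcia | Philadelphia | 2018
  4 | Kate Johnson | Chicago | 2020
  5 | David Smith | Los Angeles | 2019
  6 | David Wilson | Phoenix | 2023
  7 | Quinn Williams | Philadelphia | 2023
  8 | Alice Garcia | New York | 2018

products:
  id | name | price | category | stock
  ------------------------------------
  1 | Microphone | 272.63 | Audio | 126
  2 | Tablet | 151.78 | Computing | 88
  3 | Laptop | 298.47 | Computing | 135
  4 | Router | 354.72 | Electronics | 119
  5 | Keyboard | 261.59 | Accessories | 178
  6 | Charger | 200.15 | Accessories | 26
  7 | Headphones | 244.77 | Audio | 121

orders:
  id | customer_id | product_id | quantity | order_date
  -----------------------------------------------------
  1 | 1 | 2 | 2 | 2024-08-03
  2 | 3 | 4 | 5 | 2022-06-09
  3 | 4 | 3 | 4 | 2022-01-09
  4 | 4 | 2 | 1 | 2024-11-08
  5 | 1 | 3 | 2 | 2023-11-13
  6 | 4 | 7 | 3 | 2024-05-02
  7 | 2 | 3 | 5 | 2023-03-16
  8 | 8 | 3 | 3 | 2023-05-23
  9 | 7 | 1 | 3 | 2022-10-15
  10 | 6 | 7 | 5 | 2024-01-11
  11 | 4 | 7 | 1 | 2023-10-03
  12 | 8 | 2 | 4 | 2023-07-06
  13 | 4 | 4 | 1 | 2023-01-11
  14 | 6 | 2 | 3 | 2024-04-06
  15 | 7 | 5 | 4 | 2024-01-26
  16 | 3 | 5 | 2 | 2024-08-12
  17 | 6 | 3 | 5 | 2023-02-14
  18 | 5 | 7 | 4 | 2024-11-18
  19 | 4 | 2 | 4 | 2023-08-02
SELECT name, price FROM products WHERE price <= 183.91

Execution result:
name | price
Tablet | 151.78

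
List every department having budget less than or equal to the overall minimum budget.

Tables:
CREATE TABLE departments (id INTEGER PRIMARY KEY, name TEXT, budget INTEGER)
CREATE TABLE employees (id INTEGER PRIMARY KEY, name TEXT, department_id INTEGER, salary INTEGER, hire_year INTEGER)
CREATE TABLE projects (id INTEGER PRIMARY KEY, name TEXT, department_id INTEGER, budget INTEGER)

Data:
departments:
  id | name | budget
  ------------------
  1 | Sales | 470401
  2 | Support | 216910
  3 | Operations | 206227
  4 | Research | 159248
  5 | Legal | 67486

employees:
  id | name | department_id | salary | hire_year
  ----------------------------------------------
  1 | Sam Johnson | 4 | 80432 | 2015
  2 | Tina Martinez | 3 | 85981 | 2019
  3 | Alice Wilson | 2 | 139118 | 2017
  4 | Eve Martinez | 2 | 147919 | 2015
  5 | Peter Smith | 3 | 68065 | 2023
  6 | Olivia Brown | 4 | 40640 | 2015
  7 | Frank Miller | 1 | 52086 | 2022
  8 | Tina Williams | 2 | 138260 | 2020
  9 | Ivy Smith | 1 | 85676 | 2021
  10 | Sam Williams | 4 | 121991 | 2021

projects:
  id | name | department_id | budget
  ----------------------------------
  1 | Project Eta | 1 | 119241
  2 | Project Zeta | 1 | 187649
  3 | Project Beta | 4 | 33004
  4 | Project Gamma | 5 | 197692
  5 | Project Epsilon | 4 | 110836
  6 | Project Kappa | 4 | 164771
SELECT name, budget FROM departments WHERE budget <= (SELECT MIN(budget) FROM departments)

Execution result:
name | budget
Legal | 67486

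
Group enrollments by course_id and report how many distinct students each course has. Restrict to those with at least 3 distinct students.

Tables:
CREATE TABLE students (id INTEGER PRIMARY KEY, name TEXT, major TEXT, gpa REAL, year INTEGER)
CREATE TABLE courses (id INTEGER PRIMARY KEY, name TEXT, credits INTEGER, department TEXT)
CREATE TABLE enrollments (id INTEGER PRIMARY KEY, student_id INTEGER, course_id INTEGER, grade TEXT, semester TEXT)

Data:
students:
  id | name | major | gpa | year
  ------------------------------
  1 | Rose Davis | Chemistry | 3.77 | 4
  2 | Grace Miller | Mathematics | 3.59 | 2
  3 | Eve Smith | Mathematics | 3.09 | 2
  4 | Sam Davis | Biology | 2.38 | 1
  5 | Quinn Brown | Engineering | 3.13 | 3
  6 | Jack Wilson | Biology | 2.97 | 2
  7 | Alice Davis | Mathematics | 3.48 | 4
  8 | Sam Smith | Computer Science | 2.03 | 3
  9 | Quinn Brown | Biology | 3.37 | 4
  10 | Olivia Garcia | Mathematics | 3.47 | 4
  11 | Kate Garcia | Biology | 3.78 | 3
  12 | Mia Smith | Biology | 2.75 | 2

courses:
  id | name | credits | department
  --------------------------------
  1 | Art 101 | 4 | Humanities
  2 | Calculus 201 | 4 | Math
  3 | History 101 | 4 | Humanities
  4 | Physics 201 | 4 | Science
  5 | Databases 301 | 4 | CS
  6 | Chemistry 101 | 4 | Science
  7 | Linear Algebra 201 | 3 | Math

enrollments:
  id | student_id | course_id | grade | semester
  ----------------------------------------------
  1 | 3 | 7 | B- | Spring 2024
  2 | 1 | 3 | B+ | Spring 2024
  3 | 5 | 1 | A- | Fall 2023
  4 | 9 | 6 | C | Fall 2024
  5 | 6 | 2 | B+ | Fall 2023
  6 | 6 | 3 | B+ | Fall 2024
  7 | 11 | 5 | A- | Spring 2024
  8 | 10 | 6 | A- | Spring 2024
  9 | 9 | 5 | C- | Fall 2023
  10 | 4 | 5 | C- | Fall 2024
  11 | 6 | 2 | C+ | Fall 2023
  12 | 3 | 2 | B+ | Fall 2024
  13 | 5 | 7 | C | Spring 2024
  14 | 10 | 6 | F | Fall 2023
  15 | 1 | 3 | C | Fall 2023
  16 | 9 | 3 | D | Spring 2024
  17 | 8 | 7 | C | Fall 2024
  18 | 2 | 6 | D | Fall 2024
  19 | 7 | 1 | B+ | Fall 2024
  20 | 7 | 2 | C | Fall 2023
SELECT course_id, COUNT(DISTINCT student_id) AS distinct_student_count FROM enrollments GROUP BY course_id HAVING COUNT(DISTINCT student_id) >= 3

Execution result:
course_id | distinct_student_count
2 | 3
3 | 3
5 | 3
6 | 3
7 | 3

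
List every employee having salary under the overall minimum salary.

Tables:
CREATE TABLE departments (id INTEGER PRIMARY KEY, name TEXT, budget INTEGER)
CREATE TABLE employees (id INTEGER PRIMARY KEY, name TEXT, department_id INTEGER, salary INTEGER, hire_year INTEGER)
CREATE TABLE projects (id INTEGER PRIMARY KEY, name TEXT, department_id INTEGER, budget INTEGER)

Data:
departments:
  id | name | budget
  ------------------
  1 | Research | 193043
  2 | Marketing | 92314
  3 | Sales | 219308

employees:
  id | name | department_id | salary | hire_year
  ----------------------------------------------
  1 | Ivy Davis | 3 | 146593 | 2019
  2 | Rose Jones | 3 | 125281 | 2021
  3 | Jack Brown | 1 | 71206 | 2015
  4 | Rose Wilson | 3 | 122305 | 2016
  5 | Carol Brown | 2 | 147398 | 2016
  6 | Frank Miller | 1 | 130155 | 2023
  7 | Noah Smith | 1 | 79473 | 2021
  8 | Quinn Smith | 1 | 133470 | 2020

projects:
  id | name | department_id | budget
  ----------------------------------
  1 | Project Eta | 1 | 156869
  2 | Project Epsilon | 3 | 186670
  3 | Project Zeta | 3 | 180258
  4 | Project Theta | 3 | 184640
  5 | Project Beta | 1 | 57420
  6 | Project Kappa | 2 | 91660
SELECT name, salary FROM employees WHERE salary < (SELECT MIN(salary) FROM employees)

Execution result:
(no rows)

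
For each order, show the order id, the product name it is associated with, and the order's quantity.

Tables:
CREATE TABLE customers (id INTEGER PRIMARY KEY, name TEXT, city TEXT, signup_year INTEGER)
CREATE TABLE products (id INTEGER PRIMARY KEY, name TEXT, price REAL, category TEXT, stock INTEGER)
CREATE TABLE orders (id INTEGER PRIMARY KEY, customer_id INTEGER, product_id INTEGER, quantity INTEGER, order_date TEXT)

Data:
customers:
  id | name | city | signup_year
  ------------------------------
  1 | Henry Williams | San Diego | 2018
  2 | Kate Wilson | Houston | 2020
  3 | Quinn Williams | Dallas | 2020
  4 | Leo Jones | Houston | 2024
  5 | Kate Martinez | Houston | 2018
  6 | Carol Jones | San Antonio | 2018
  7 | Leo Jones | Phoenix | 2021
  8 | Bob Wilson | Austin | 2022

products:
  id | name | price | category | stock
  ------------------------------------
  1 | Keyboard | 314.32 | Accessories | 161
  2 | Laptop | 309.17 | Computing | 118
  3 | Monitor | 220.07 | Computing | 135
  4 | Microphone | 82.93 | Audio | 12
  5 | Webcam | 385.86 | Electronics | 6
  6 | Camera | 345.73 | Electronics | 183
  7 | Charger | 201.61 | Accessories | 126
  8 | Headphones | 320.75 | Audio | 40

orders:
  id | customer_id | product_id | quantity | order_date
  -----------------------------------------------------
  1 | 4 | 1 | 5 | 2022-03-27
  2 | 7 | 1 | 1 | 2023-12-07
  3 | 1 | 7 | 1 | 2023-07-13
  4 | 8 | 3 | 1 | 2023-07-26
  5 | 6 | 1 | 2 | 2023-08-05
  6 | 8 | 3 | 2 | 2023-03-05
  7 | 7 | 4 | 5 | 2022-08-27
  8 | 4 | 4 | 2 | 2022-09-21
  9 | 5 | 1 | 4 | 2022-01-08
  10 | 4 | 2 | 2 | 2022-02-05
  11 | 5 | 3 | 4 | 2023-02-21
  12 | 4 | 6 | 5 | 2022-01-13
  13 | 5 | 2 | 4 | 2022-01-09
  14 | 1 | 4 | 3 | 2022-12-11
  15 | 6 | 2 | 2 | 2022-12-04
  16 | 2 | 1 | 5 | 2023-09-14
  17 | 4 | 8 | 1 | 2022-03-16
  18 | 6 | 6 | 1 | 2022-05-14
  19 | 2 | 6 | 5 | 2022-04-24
SELECT c.id, p.name AS product, c.quantity FROM orders c JOIN products p ON c.product_id = p.id

Execution result:
id | product | quantity
1 | Keyboard | 5
2 | Keyboard | 1
3 | Charger | 1
4 | Monitor | 1
5 | Keyboard | 2
6 | Monitor | 2
7 | Microphone | 5
8 | Microphone | 2
9 | Keyboard | 4
10 | Laptop | 2
11 | Monitor | 4
12 | Camera | 5
13 | Laptop | 4
14 | Microphone | 3
15 | Laptop | 2
16 | Keyboard | 5
17 | Headphones | 1
18 | Camera | 1
19 | Camera | 5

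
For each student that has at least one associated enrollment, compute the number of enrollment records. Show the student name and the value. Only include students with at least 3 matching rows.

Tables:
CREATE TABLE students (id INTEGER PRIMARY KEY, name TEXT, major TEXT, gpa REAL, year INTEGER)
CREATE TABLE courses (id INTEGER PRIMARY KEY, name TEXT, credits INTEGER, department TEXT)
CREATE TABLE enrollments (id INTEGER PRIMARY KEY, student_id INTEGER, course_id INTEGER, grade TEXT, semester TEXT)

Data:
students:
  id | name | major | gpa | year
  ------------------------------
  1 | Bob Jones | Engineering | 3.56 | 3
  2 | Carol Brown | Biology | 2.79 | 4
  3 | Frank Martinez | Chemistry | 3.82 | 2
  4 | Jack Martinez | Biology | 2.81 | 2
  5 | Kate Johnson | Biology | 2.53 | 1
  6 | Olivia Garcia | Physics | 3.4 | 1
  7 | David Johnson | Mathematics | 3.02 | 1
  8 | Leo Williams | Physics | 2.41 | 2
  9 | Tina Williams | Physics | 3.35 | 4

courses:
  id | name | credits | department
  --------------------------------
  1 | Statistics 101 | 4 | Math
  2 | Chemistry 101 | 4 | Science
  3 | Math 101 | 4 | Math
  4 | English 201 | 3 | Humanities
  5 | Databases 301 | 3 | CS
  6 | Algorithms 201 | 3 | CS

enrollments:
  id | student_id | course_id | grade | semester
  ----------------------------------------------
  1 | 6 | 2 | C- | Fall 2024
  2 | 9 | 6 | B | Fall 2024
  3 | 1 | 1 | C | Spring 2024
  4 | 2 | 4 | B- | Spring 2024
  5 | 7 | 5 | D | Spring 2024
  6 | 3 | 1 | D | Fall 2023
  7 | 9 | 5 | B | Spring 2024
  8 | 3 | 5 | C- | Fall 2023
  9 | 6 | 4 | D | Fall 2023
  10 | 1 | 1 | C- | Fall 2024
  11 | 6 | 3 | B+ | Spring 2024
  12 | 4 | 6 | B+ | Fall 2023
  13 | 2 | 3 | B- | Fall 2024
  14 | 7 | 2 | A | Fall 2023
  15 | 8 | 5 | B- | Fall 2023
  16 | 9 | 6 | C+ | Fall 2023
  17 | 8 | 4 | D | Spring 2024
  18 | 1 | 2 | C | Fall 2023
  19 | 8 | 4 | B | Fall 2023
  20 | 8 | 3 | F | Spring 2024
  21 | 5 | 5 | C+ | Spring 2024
SELECT p.name, COUNT(*) AS n FROM enrollments c JOIN students p ON c.student_id = p.id GROUP BY p.id, p.name HAVING COUNT(*) >= 3

Execution result:
name | n
Bob Jones | 3
Olivia Garcia | 3
Leo Williams | 4
Tina Williams | 3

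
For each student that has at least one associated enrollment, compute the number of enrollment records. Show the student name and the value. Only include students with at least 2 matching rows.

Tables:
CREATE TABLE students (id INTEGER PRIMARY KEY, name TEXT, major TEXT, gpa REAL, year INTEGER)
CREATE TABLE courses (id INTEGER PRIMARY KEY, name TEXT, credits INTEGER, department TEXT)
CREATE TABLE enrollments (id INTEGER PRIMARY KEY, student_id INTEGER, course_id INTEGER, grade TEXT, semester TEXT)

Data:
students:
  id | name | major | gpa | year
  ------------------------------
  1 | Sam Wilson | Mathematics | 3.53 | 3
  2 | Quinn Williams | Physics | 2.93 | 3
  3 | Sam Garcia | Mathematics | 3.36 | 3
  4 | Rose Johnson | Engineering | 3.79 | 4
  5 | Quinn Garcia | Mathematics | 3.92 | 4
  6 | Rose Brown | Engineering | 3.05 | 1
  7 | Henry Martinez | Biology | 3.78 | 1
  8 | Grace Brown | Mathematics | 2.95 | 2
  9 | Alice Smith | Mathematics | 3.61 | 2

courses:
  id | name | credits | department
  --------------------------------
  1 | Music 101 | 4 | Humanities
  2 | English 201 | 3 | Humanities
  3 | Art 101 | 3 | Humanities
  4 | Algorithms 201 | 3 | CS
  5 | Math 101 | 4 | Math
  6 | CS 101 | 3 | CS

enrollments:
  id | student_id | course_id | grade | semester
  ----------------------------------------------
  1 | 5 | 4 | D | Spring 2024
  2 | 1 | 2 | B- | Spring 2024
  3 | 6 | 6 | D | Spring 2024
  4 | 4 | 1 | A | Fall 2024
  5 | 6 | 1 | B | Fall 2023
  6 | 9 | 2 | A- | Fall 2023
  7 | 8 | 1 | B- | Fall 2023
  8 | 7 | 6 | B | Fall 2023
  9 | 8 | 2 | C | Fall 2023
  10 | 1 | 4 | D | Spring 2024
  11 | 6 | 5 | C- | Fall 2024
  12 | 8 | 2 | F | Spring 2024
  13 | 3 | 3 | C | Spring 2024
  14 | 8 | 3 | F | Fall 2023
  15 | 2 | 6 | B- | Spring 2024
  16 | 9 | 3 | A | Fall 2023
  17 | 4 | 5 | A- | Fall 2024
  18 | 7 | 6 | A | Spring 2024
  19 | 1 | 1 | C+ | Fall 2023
SELECT p.name, COUNT(*) AS n FROM enrollments c JOIN students p ON c.student_id = p.id GROUP BY p.id, p.name HAVING COUNT(*) >= 2

Execution result:
name | n
Sam Wilson | 3
Rose Johnson | 2
Rose Brown | 3
Henry Martinez | 2
Grace Brown | 4
Alice Smith | 2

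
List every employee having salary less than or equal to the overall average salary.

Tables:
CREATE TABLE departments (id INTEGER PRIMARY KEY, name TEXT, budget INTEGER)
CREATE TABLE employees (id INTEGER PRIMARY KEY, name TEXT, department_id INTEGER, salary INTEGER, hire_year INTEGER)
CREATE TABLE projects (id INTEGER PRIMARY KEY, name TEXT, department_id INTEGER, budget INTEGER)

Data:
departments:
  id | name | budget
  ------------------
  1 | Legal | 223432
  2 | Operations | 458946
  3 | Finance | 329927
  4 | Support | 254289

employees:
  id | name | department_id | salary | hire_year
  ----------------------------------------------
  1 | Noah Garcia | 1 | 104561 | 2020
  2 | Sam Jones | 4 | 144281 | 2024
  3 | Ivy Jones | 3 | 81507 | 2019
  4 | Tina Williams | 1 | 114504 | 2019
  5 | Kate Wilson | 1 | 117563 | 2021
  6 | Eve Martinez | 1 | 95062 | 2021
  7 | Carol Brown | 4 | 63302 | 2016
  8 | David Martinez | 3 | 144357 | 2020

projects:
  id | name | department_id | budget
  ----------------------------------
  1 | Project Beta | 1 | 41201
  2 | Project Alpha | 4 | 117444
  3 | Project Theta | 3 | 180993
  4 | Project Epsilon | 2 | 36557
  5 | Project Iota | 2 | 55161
SELECT name, salary FROM employees WHERE salary <= (SELECT AVG(salary) FROM employees)

Execution result:
name | salary
Noah Garcia | 104561
Ivy Jones | 81507
Eve Martinez | 95062
Carol Brown | 63302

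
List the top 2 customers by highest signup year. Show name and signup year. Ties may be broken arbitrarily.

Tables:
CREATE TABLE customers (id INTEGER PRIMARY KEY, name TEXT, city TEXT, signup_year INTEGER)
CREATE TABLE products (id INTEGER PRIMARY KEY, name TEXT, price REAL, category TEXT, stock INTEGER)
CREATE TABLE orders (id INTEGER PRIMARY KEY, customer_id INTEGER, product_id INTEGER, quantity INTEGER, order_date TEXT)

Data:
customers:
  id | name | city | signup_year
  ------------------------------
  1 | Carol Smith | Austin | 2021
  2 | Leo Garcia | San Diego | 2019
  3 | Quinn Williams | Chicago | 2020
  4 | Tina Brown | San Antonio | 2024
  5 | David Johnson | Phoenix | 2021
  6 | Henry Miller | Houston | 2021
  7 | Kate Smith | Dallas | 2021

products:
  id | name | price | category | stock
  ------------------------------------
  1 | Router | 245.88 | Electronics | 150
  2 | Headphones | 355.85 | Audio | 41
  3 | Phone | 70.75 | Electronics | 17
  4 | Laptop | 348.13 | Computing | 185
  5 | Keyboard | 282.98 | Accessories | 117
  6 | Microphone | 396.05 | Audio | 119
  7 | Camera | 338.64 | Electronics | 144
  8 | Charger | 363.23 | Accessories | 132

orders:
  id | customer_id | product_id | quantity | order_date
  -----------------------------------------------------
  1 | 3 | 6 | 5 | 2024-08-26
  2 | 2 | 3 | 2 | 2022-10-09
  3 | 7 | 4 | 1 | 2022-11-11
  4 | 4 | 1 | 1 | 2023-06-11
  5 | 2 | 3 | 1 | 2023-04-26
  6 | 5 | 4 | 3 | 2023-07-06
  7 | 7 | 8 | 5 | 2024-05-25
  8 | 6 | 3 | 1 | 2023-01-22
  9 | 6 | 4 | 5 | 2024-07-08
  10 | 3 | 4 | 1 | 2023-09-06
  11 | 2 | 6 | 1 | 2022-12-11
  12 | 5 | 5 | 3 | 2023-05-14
SELECT name, signup_year FROM customers ORDER BY signup_year DESC LIMIT 2

Execution result:
name | signup_year
Tina Brown | 2024
Carol Smith | 2021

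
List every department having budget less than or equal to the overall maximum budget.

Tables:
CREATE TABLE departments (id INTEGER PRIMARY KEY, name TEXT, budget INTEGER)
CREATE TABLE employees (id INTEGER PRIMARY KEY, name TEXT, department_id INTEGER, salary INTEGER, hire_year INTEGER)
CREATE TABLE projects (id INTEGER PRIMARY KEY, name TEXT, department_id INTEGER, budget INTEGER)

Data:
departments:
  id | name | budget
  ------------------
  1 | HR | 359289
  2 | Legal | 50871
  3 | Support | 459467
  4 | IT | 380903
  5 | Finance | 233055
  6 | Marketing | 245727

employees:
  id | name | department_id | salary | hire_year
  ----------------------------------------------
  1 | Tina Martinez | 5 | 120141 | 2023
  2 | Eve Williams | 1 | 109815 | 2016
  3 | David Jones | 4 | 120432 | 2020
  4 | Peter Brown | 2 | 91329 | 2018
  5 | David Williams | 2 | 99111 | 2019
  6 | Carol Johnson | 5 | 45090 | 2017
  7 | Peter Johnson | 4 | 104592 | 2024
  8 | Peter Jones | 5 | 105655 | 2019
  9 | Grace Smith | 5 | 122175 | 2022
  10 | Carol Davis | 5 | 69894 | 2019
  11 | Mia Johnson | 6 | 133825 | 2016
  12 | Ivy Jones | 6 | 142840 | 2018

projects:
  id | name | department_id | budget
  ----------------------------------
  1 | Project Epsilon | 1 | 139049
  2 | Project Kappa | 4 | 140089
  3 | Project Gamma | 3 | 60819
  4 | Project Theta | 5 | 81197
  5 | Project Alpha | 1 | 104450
SELECT name, budget FROM departments WHERE budget <= (SELECT MAX(budget) FROM departments)

Execution result:
name | budget
HR | 359289
Legal | 50871
Support | 459467
IT | 380903
Finance | 233055
Marketing | 245727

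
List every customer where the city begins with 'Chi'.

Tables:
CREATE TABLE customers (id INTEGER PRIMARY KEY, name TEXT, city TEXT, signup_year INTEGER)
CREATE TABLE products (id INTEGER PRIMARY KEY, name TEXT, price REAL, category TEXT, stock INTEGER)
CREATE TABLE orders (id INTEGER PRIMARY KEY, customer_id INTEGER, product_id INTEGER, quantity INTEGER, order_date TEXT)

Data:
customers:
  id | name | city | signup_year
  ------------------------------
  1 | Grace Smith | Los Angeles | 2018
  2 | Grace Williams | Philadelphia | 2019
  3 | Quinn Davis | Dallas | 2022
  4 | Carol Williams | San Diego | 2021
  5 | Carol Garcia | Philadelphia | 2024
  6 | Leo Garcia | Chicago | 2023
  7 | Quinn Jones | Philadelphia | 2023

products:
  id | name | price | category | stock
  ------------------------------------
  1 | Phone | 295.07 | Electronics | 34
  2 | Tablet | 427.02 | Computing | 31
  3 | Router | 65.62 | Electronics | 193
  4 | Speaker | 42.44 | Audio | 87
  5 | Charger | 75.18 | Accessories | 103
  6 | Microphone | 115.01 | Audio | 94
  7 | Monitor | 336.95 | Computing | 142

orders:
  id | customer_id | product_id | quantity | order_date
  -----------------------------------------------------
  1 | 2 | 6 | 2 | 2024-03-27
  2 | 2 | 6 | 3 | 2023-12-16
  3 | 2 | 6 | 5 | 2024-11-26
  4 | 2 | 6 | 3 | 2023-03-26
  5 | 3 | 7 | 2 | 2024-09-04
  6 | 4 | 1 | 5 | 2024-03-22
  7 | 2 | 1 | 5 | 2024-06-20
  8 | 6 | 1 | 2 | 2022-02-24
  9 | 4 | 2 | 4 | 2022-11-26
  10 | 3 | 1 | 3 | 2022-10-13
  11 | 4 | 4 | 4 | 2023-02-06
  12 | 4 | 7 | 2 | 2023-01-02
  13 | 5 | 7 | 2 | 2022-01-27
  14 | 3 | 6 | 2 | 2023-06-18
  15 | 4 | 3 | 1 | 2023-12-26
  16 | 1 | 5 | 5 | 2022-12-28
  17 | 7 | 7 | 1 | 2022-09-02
SELECT name, city FROM customers WHERE city LIKE 'Chi%'

Execution result:
name | city
Leo Garcia | Chicago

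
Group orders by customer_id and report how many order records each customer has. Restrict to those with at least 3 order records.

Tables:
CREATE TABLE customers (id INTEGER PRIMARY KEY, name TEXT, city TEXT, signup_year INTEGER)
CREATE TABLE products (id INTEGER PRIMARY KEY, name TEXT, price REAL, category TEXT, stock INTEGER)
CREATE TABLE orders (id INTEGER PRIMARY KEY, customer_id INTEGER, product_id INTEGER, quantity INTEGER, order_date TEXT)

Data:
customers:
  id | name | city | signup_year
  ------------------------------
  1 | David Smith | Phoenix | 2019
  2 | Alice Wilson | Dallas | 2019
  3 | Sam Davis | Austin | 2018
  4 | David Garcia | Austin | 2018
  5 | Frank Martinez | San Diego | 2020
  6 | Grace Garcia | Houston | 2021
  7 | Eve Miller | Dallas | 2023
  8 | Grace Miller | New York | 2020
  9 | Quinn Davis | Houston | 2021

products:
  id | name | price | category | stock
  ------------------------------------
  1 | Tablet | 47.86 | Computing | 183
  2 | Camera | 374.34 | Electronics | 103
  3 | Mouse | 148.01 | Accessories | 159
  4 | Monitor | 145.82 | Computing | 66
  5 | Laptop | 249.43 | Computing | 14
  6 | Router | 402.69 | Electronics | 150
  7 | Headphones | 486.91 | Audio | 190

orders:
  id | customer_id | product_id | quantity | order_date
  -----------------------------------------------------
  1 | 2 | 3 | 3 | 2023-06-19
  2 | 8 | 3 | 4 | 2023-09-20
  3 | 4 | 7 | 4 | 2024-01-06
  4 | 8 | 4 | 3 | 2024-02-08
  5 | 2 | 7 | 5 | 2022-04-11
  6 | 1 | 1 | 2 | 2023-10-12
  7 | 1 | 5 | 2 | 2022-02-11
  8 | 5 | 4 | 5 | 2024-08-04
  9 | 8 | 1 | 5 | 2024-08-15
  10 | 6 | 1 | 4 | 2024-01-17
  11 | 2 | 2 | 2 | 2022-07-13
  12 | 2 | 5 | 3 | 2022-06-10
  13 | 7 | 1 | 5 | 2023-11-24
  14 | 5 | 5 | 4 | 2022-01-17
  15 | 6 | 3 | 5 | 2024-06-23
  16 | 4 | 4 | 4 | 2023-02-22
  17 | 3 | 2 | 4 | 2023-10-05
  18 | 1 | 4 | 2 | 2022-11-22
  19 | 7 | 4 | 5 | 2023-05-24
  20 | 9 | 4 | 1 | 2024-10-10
SELECT customer_id, COUNT(*) AS order_count FROM orders GROUP BY customer_id HAVING COUNT(*) >= 3

Execution result:
customer_id | order_count
1 | 3
2 | 4
8 | 3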